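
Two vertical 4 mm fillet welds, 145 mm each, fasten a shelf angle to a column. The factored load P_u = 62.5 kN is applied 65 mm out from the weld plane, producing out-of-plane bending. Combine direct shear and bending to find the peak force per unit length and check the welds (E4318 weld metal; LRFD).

f_max ≈ 618 N/mm; NOT adequate

E43XX → F_EXX = 430 MPa.
L_w = 2 × 145 = 290 mm; section modulus (unit throat) S = 2 × L²/6 = 7008 mm².
Direct shear f_v = P/L_w = 62.5×10³/290 = 215.5 N/mm.
Moment M = P × e = 62.5×10³ × 65 = 4062500 N·mm; bending f_b = M/S = 579.7 N/mm.
f_max = √(f_v² + f_b²) = √(215.5² + 579.7²) = 618.4 N/mm.
φr_n = 0.75 × 0.6 × 430 × (0.707 × 4) = 547.2 N/mm → NOT adequate.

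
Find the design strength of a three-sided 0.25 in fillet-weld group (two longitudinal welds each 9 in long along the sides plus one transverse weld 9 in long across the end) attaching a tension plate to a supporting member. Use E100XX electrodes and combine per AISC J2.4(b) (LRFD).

φR_n ≈ 229 kips

E100XX → F_EXX = 100 ksi.
t_e = 0.707 × 0.25 = 0.1767 in.
R_nwl = 0.6 × 100 × 0.1767 × 18 = 190.9 kips (longitudinal, 2 welds).
R_nwt = 0.6 × 100 × 0.1767 × 9 = 95.44 kips (transverse, base value).
(i) R_nwl + R_nwt = 286.3 kips; (ii) 0.85 R_nwl + 1.5 R_nwt = 305.4 kips.
R_n = max = 305.4 kips [governs: (ii)]; φR_n = 229.1 kips.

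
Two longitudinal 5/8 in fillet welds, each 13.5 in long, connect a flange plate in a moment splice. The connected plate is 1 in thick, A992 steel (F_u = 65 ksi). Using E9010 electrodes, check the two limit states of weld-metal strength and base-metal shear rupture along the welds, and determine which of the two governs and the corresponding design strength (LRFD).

E90XX → F_EXX = 90 ksi.
t_e = 0.707 × 0.625 = 0.4419 in; L = 27 in.
Weld metal: φR_n = 0.75 × 0.6 × 90 × 0.4419 × 27 = 483.2 kips.
Base metal (shear rupture): φR_n = 0.75 × 0.6 × 65 × 1 × 27 = 789.8 kips.
Governing: weld metal.

φR_n ≈ 483 kips (weld metal governs)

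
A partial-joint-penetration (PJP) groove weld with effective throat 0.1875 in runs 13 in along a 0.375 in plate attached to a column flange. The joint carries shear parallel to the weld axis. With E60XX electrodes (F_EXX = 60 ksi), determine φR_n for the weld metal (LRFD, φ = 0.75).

Effective throat (given) t_e = 0.1875 in.
A_we = 0.1875 × 13 = 2.438 in².
F_nw = 0.6 F_EXX = 36 ksi.
φR_n = 0.75 × 36 × 2.438 = 65.81 kip.

φR_n ≈ 65.8 kip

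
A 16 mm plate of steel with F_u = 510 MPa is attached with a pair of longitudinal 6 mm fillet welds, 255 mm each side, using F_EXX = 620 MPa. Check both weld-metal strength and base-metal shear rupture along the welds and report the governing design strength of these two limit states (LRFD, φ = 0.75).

t_e = 0.707 × 6 = 4.242 mm; L = 510 mm.
Weld metal: φR_n = 0.75 × 0.6 × 620 × 4.242 × 510 × 10⁻³ = 603.6 kN.
Base metal (shear rupture): φR_n = 0.75 × 0.6 × 510 × 16 × 510 × 10⁻³ = 1873 kN.
Governing: weld metal.

φR_n ≈ 604 kN (weld metal governs)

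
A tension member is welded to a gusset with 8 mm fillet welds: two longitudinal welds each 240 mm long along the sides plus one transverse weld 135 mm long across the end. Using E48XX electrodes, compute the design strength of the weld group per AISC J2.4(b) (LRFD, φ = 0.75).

E48XX → F_EXX = 480 MPa.
t_e = 0.707 × 8 = 5.656 mm.
R_nwl = 0.6 × 480 × 5.656 × 480 × 10⁻³ = 781.9 kN (longitudinal, 2 welds).
R_nwt = 0.6 × 480 × 5.656 × 135 × 10⁻³ = 219.9 kN (transverse, base value).
(i) R_nwl + R_nwt = 1002 kN; (ii) 0.85 R_nwl + 1.5 R_nwt = 994.5 kN.
R_n = max = 1002 kN [governs: (i)]; φR_n = 751.3 kN.

φR_n ≈ 751 kN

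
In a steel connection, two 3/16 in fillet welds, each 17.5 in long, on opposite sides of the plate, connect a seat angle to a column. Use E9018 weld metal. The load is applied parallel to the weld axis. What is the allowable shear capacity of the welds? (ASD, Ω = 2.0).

E90XX → F_EXX = 90 ksi.
Effective throat t_e = 0.707 × 0.1875 = 0.1326 in.
Total length L = 35 in; A_we = 0.1326 × 35 = 4.64 in².
F_nw = 0.6 F_EXX = 0.6 × 90 = 54 ksi.
R_n = 54 × 4.64 = 250.5 kips; R_n/Ω = 250.5/2.0 = 125.3 kips.

R_n/Ω ≈ 125 kips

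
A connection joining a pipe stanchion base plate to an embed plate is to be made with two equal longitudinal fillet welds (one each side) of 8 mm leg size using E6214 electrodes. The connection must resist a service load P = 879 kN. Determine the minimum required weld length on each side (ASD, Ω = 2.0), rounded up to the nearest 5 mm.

E62XX → F_EXX = 620 MPa.
Throat t_e = 0.707 × 8 = 5.656 mm.
r_n/Ω = (0.6 × 620 × 5.656) / 2.0 = 1052 N/mm = 1.052 kN/mm.
L_req = P / (r_n/Ω) = 879 / 1.052 = 835.5 mm total.
Per side: 835.5 / 2 = 417.8 mm.
Round up → use L = 420 mm on each side.

L = 420 mm on each side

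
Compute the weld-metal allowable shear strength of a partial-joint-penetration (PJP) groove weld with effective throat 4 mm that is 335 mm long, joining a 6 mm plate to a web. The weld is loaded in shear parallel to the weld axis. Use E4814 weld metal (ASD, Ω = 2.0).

R_n/Ω ≈ 193 kN

E48XX → F_EXX = 480 MPa.
Effective throat (given) t_e = 4 mm.
A_we = 4 × 335 = 1340 mm².
F_nw = 0.6 F_EXX = 288 MPa.
R_n/Ω = (288 × 1340) / 2.0 × 10⁻³ = 193 kN.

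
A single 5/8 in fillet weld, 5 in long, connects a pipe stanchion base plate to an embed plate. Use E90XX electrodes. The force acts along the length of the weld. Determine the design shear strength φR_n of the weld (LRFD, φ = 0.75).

E90XX → F_EXX = 90 ksi.
Effective throat t_e = 0.707 × 0.625 = 0.4419 in.
Total length L = 5 in; A_we = 0.4419 × 5 = 2.209 in².
F_nw = 0.6 F_EXX = 0.6 × 90 = 54 ksi.
φR_n = 0.75 × 54 × 2.209 = 89.48 kip.

φR_n ≈ 89.5 kip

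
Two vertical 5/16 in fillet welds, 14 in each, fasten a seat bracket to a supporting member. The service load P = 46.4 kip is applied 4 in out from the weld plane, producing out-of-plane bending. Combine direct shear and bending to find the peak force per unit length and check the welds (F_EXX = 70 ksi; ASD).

L_w = 2 × 14 = 28 in; section modulus (unit throat) S = 2 × L²/6 = 65.33 in².
Direct shear f_v = P/L_w = 46.4/28 = 1.657 kip/in.
Moment M = P × e = 46.4 × 4 = 185.6 kip·in; bending f_b = M/S = 2.841 kip/in.
f_max = √(f_v² + f_b²) = √(1.657² + 2.841²) = 3.289 kip/in.
r_n/Ω = (1/2.0) × 0.6 × 70 × (0.707 × 0.3125) = 4.64 kip/in → adequate.

f_max ≈ 3.29 kip/in; adequate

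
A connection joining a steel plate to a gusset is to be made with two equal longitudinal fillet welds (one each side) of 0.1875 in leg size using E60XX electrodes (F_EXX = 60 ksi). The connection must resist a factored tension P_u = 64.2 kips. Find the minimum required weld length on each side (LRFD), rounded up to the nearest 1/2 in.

Throat t_e = 0.707 × 0.1875 = 0.1326 in.
φr_n = 0.75 × 0.6 × 60 × 0.1326 = 3.579 kips/in.
L_req = P_u / φr_n = 64.2 / 3.579 = 17.94 in total.
Per side: 17.94 / 2 = 8.969 in.
Round up → use L = 9 in on each side.

L = 9 in on each side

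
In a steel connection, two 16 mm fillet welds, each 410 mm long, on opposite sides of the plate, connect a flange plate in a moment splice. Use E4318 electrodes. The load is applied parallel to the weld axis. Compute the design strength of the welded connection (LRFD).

φR_n ≈ 1790 kN

E43XX → F_EXX = 430 MPa.
Effective throat t_e = 0.707 × 16 = 11.31 mm.
Total length L = 820 mm; A_we = 11.31 × 820 = 9276 mm².
F_nw = 0.6 F_EXX = 0.6 × 430 = 258 MPa.
φR_n = 0.75 × 258 × 9276 × 10⁻³ = 1795 kN.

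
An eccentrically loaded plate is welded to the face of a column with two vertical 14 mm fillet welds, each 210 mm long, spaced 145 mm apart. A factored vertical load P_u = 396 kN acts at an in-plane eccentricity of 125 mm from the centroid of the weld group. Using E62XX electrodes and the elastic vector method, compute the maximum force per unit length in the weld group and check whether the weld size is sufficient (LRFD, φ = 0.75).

f_max ≈ 2350 N/mm; adequate

E62XX → F_EXX = 620 MPa.
Total weld length L_w = 420 mm. Treat welds as unit-width lines.
Polar moment about centroid: J = 2[d³/12 + d(b/2)²] = 2[210³/12 + 210×72.5²] = 3751000 mm³.
Direct shear f_v = P/L_w = 396×10³ / 420 = 942.9 N/mm (vertical).
Torsion M = P·e = 396×10³ × 125 = 49500000 N·mm.
Critical point at (x, y) = (72.5, 105) from centroid. f_tx = M·y/J = 1386 N/mm; f_ty = M·x/J = 956.7 N/mm.
Resultant f_max = √[f_tx² + (f_v + f_ty)²] = √[1386² + (942.9 + 956.7)²] = 2351 N/mm.
Capacity per unit length: φr_n = 0.75 × 0.6 × 620 × (0.707 × 14) = 2762 N/mm.
2351 ≤ 2762 → adequate.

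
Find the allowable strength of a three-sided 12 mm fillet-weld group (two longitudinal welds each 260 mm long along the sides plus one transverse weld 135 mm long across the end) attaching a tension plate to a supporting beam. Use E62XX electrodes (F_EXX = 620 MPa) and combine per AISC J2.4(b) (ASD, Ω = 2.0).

t_e = 0.707 × 12 = 8.484 mm.
R_nwl = 0.6 × 620 × 8.484 × 520 × 10⁻³ = 1641 kN (longitudinal, 2 welds).
R_nwt = 0.6 × 620 × 8.484 × 135 × 10⁻³ = 426.1 kN (transverse, base value).
(i) R_nwl + R_nwt = 2067 kN; (ii) 0.85 R_nwl + 1.5 R_nwt = 2034 kN.
R_n = max = 2067 kN [governs: (i)]; R_n/Ω = 1034 kN.

R_n/Ω ≈ 1030 kN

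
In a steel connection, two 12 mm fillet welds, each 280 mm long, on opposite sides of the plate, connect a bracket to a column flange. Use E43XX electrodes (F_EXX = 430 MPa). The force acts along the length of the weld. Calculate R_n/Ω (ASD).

Effective throat t_e = 0.707 × 12 = 8.484 mm.
Total length L = 560 mm; A_we = 8.484 × 560 = 4751 mm².
F_nw = 0.6 F_EXX = 0.6 × 430 = 258 MPa.
R_n = 258 × 4751 × 10⁻³ = 1226 kN; R_n/Ω = 1226/2.0 = 612.9 kN.

R_n/Ω ≈ 613 kN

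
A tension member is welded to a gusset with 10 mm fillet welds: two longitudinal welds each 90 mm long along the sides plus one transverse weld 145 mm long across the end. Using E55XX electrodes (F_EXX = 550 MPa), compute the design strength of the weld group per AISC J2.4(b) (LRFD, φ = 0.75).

t_e = 0.707 × 10 = 7.07 mm.
R_nwl = 0.6 × 550 × 7.07 × 180 × 10⁻³ = 420 kN (longitudinal, 2 welds).
R_nwt = 0.6 × 550 × 7.07 × 145 × 10⁻³ = 338.3 kN (transverse, base value).
(i) R_nwl + R_nwt = 758.3 kN; (ii) 0.85 R_nwl + 1.5 R_nwt = 864.4 kN.
R_n = max = 864.4 kN [governs: (ii)]; φR_n = 648.3 kN.

φR_n ≈ 648 kN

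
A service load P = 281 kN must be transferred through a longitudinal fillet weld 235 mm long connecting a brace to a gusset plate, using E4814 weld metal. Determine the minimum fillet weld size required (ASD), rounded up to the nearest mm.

E48XX → F_EXX = 480 MPa.
Total weld length L = 235 mm.
Required throat t_e = P × Ω / (0.6 F_EXX × L) = 281 × 2.0 / (0.6 × 480 × 235 × 10⁻³) = 8.304 mm.
Required leg w = t_e / 0.707 = 11.75 mm → use 12 mm.

w = 12 mm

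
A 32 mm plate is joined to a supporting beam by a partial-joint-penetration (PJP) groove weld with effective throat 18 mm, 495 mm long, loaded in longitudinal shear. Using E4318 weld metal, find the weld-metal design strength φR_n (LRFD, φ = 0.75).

φR_n ≈ 1720 kN

E43XX → F_EXX = 430 MPa.
Effective throat (given) t_e = 18 mm.
A_we = 18 × 495 = 8910 mm².
F_nw = 0.6 F_EXX = 258 MPa.
φR_n = 0.75 × 258 × 8910 × 10⁻³ = 1724 kN.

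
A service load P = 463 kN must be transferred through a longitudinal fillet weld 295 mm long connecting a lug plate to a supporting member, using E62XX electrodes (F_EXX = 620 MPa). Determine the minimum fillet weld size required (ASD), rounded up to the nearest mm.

Total weld length L = 295 mm.
Required throat t_e = P × Ω / (0.6 F_EXX × L) = 463 × 2.0 / (0.6 × 620 × 295 × 10⁻³) = 8.438 mm.
Required leg w = t_e / 0.707 = 11.94 mm → use 12 mm.

w = 12 mm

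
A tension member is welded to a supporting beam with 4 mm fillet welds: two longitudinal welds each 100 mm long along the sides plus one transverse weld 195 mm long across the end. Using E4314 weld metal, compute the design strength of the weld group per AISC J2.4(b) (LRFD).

E43XX → F_EXX = 430 MPa.
t_e = 0.707 × 4 = 2.828 mm.
R_nwl = 0.6 × 430 × 2.828 × 200 × 10⁻³ = 145.9 kN (longitudinal, 2 welds).
R_nwt = 0.6 × 430 × 2.828 × 195 × 10⁻³ = 142.3 kN (transverse, base value).
(i) R_nwl + R_nwt = 288.2 kN; (ii) 0.85 R_nwl + 1.5 R_nwt = 337.5 kN.
R_n = max = 337.5 kN [governs: (ii)]; φR_n = 253.1 kN.

φR_n ≈ 253 kN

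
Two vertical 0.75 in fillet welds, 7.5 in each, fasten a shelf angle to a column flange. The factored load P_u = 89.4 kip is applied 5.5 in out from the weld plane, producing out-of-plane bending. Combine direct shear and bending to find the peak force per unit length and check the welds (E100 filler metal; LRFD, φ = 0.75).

f_max ≈ 26.9 kip/in; NOT adequate

E100XX → F_EXX = 100 ksi.
L_w = 2 × 7.5 = 15 in; section modulus (unit throat) S = 2 × L²/6 = 18.75 in².
Direct shear f_v = P/L_w = 89.4/15 = 5.96 kip/in.
Moment M = P × e = 89.4 × 5.5 = 491.7 kip·in; bending f_b = M/S = 26.22 kip/in.
f_max = √(f_v² + f_b²) = √(5.96² + 26.22²) = 26.89 kip/in.
φr_n = 0.75 × 0.6 × 100 × (0.707 × 0.75) = 23.86 kip/in → NOT adequate.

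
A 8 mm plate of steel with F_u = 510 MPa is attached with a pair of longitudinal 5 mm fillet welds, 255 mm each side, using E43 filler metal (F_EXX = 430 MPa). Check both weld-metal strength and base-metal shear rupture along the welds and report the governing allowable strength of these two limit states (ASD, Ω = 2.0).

R_n/Ω ≈ 233 kN (weld metal governs)

t_e = 0.707 × 5 = 3.535 mm; L = 510 mm.
Weld metal: R_n/Ω = (1/2.0) × 0.6 × 430 × 3.535 × 510 × 10⁻³ = 232.6 kN.
Base metal (shear rupture): R_n/Ω = (1/2.0) × 0.6 × 510 × 8 × 510 × 10⁻³ = 624.2 kN.
Governing: weld metal.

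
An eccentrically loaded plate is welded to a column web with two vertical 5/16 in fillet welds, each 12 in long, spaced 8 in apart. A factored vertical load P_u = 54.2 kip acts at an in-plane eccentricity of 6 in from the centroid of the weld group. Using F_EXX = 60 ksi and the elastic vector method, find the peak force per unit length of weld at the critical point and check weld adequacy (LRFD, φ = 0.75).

Total weld length L_w = 24 in. Treat welds as unit-width lines.
Polar moment about centroid: J = 2[d³/12 + d(b/2)²] = 2[12³/12 + 12×4²] = 672 in³.
Direct shear f_v = P/L_w = 54.2 / 24 = 2.258 kip/in (vertical).
Torsion M = P·e = 54.2 × 6 = 325.2 kip·in.
Critical point at (x, y) = (4, 6) from centroid. f_tx = M·y/J = 2.904 kip/in; f_ty = M·x/J = 1.936 kip/in.
Resultant f_max = √[f_tx² + (f_v + f_ty)²] = √[2.904² + (2.258 + 1.936)²] = 5.101 kip/in.
Capacity per unit length: φr_n = 0.75 × 0.6 × 60 × (0.707 × 0.3125) = 5.965 kip/in.
5.101 ≤ 5.965 → adequate.

f_max ≈ 5.1 kip/in; adequate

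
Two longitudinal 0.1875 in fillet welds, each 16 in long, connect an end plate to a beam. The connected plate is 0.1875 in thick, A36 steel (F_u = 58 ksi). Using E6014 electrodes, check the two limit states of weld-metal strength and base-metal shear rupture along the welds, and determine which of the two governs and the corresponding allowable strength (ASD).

R_n/Ω ≈ 76.4 kips (weld metal governs)

E60XX → F_EXX = 60 ksi.
t_e = 0.707 × 0.1875 = 0.1326 in; L = 32 in.
Weld metal: R_n/Ω = (1/2.0) × 0.6 × 60 × 0.1326 × 32 = 76.36 kips.
Base metal (shear rupture): R_n/Ω = (1/2.0) × 0.6 × 58 × 0.1875 × 32 = 104.4 kips.
Governing: weld metal.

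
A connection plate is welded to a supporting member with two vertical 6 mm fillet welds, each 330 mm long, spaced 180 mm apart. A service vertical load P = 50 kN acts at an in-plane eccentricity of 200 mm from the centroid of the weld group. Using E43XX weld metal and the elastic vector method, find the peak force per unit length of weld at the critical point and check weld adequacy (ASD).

f_max ≈ 213 N/mm; adequate

E43XX → F_EXX = 430 MPa.
Total weld length L_w = 660 mm. Treat welds as unit-width lines.
Polar moment about centroid: J = 2[d³/12 + d(b/2)²] = 2[330³/12 + 330×90²] = 11340000 mm³.
Direct shear f_v = P/L_w = 50×10³ / 660 = 75.76 N/mm (vertical).
Torsion M = P·e = 50×10³ × 200 = 10000000 N·mm.
Critical point at (x, y) = (90, 165) from centroid. f_tx = M·y/J = 145.6 N/mm; f_ty = M·x/J = 79.4 N/mm.
Resultant f_max = √[f_tx² + (f_v + f_ty)²] = √[145.6² + (75.76 + 79.4)²] = 212.7 N/mm.
Capacity per unit length: r_n/Ω = (1/2.0) × 0.6 × 430 × (0.707 × 6) = 547.2 N/mm.
212.7 ≤ 547.2 → adequate.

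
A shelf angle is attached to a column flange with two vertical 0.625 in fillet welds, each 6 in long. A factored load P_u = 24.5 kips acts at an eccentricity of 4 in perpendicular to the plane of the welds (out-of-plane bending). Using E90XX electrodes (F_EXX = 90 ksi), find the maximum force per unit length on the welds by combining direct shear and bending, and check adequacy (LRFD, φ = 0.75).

f_max ≈ 8.42 kip/in; adequate

L_w = 2 × 6 = 12 in; section modulus (unit throat) S = 2 × L²/6 = 12 in².
Direct shear f_v = P/L_w = 24.5/12 = 2.042 kip/in.
Moment M = P × e = 24.5 × 4 = 98 kip·in; bending f_b = M/S = 8.167 kip/in.
f_max = √(f_v² + f_b²) = √(2.042² + 8.167²) = 8.418 kip/in.
φr_n = 0.75 × 0.6 × 90 × (0.707 × 0.625) = 17.9 kip/in → adequate.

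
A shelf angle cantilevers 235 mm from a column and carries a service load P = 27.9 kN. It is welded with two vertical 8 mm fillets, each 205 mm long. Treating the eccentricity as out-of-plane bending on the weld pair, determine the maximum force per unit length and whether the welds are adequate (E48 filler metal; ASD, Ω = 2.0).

E48XX → F_EXX = 480 MPa.
L_w = 2 × 205 = 410 mm; section modulus (unit throat) S = 2 × L²/6 = 14010 mm².
Direct shear f_v = P/L_w = 27.9×10³/410 = 68.05 N/mm.
Moment M = P × e = 27.9×10³ × 235 = 6556500 N·mm; bending f_b = M/S = 468 N/mm.
f_max = √(f_v² + f_b²) = √(68.05² + 468²) = 473 N/mm.
r_n/Ω = (1/2.0) × 0.6 × 480 × (0.707 × 8) = 814.5 N/mm → adequate.

f_max ≈ 473 N/mm; adequate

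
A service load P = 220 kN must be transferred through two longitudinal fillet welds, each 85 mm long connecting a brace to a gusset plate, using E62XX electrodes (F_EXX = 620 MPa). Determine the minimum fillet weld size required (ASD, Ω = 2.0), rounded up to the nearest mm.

Total weld length L = 170 mm.
Required throat t_e = P × Ω / (0.6 F_EXX × L) = 220 × 2.0 / (0.6 × 620 × 170 × 10⁻³) = 6.958 mm.
Required leg w = t_e / 0.707 = 9.841 mm → use 10 mm.

w = 10 mm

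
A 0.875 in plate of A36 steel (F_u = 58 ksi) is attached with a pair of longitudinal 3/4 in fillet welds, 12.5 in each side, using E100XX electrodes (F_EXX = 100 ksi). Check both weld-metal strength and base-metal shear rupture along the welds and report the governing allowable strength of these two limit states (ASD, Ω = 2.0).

t_e = 0.707 × 0.75 = 0.5302 in; L = 25 in.
Weld metal: R_n/Ω = (1/2.0) × 0.6 × 100 × 0.5302 × 25 = 397.7 kip.
Base metal (shear rupture): R_n/Ω = (1/2.0) × 0.6 × 58 × 0.875 × 25 = 380.6 kip.
Governing: base-metal shear rupture.

R_n/Ω ≈ 381 kip (base-metal shear rupture governs)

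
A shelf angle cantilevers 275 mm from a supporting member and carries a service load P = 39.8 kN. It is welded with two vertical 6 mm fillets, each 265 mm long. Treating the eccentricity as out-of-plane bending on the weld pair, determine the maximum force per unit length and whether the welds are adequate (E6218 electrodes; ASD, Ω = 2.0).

E62XX → F_EXX = 620 MPa.
L_w = 2 × 265 = 530 mm; section modulus (unit throat) S = 2 × L²/6 = 23410 mm².
Direct shear f_v = P/L_w = 39.8×10³/530 = 75.09 N/mm.
Moment M = P × e = 39.8×10³ × 275 = 10945000 N·mm; bending f_b = M/S = 467.6 N/mm.
f_max = √(f_v² + f_b²) = √(75.09² + 467.6²) = 473.6 N/mm.
r_n/Ω = (1/2.0) × 0.6 × 620 × (0.707 × 6) = 789 N/mm → adequate.

f_max ≈ 474 N/mm; adequate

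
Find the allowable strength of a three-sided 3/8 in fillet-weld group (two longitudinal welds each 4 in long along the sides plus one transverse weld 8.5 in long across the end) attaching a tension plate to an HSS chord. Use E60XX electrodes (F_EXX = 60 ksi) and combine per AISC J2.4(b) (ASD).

R_n/Ω ≈ 93.3 kips

t_e = 0.707 × 0.375 = 0.2651 in.
R_nwl = 0.6 × 60 × 0.2651 × 8 = 76.36 kips (longitudinal, 2 welds).
R_nwt = 0.6 × 60 × 0.2651 × 8.5 = 81.13 kips (transverse, base value).
(i) R_nwl + R_nwt = 157.5 kips; (ii) 0.85 R_nwl + 1.5 R_nwt = 186.6 kips.
R_n = max = 186.6 kips [governs: (ii)]; R_n/Ω = 93.3 kips.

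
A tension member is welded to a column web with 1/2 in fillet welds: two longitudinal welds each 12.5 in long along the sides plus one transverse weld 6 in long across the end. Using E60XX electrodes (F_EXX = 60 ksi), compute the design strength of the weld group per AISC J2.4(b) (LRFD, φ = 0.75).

φR_n ≈ 296 kips

t_e = 0.707 × 0.5 = 0.3535 in.
R_nwl = 0.6 × 60 × 0.3535 × 25 = 318.1 kips (longitudinal, 2 welds).
R_nwt = 0.6 × 60 × 0.3535 × 6 = 76.36 kips (transverse, base value).
(i) R_nwl + R_nwt = 394.5 kips; (ii) 0.85 R_nwl + 1.5 R_nwt = 385 kips.
R_n = max = 394.5 kips [governs: (i)]; φR_n = 295.9 kips.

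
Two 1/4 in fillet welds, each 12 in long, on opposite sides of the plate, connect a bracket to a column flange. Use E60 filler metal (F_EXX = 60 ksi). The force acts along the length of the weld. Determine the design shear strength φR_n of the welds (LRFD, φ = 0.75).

Effective throat t_e = 0.707 × 0.25 = 0.1767 in.
Total length L = 24 in; A_we = 0.1767 × 24 = 4.242 in².
F_nw = 0.6 F_EXX = 0.6 × 60 = 36 ksi.
φR_n = 0.75 × 36 × 4.242 = 114.5 kips.

φR_n ≈ 115 kips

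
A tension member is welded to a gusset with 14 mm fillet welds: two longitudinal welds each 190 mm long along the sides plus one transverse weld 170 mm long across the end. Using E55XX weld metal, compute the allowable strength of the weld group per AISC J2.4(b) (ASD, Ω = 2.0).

E55XX → F_EXX = 550 MPa.
t_e = 0.707 × 14 = 9.898 mm.
R_nwl = 0.6 × 550 × 9.898 × 380 × 10⁻³ = 1241 kN (longitudinal, 2 welds).
R_nwt = 0.6 × 550 × 9.898 × 170 × 10⁻³ = 555.3 kN (transverse, base value).
(i) R_nwl + R_nwt = 1796 kN; (ii) 0.85 R_nwl + 1.5 R_nwt = 1888 kN.
R_n = max = 1888 kN [governs: (ii)]; R_n/Ω = 944 kN.

R_n/Ω ≈ 944 kN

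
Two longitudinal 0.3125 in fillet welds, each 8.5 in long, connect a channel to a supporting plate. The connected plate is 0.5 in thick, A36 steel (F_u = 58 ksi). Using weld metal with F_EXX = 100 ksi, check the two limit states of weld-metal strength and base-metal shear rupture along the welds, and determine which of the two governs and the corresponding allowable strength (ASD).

R_n/Ω ≈ 113 kips (weld metal governs)

t_e = 0.707 × 0.3125 = 0.2209 in; L = 17 in.
Weld metal: R_n/Ω = (1/2.0) × 0.6 × 100 × 0.2209 × 17 = 112.7 kips.
Base metal (shear rupture): R_n/Ω = (1/2.0) × 0.6 × 58 × 0.5 × 17 = 147.9 kips.
Governing: weld metal.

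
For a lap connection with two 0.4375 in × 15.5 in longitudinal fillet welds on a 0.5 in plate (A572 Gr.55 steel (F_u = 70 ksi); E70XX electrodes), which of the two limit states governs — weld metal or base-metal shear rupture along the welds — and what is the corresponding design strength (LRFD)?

φR_n ≈ 302 kips (weld metal governs)

E70XX → F_EXX = 70 ksi.
t_e = 0.707 × 0.4375 = 0.3093 in; L = 31 in.
Weld metal: φR_n = 0.75 × 0.6 × 70 × 0.3093 × 31 = 302 kips.
Base metal (shear rupture): φR_n = 0.75 × 0.6 × 70 × 0.5 × 31 = 488.2 kips.
Governing: weld metal.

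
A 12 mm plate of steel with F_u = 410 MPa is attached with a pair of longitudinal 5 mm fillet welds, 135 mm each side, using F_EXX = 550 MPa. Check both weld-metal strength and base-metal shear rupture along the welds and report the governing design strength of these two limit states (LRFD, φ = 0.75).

t_e = 0.707 × 5 = 3.535 mm; L = 270 mm.
Weld metal: φR_n = 0.75 × 0.6 × 550 × 3.535 × 270 × 10⁻³ = 236.2 kN.
Base metal (shear rupture): φR_n = 0.75 × 0.6 × 410 × 12 × 270 × 10⁻³ = 597.8 kN.
Governing: weld metal.

φR_n ≈ 236 kN (weld metal governs)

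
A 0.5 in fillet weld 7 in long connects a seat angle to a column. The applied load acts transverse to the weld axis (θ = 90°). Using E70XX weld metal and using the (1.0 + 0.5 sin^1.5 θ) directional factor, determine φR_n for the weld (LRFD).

E70XX → F_EXX = 70 ksi.
t_e = 0.707 × 0.5 = 0.3535 in; A_we = 0.3535 × 7 = 2.474 in².
Directional factor: 1.0 + 0.5 sin^1.5(90°) = 1.5.
F_nw = 0.6 × 70 × 1.5 = 63 ksi.
φR_n = 0.75 × 63 × 2.474 = 116.9 kips.

φR_n ≈ 117 kips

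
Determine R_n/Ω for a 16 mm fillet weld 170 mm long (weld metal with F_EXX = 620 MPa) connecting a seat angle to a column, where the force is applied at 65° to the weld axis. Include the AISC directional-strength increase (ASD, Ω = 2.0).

R_n/Ω ≈ 512 kN

t_e = 0.707 × 16 = 11.31 mm; A_we = 11.31 × 170 = 1923 mm².
Directional factor: 1.0 + 0.5 sin^1.5(65°) = 1.431.
F_nw = 0.6 × 620 × 1.431 = 532.5 MPa.
R_n/Ω = (532.5 × 1923) / 2.0 × 10⁻³ = 512 kN.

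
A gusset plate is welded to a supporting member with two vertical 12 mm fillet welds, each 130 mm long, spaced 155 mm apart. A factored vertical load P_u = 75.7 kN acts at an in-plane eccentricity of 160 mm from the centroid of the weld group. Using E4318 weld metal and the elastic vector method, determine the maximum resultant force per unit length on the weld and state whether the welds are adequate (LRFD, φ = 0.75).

E43XX → F_EXX = 430 MPa.
Total weld length L_w = 260 mm. Treat welds as unit-width lines.
Polar moment about centroid: J = 2[d³/12 + d(b/2)²] = 2[130³/12 + 130×77.5²] = 1928000 mm³.
Direct shear f_v = P/L_w = 75.7×10³ / 260 = 291.2 N/mm (vertical).
Torsion M = P·e = 75.7×10³ × 160 = 12112000 N·mm.
Critical point at (x, y) = (77.5, 65) from centroid. f_tx = M·y/J = 408.4 N/mm; f_ty = M·x/J = 486.9 N/mm.
Resultant f_max = √[f_tx² + (f_v + f_ty)²] = √[408.4² + (291.2 + 486.9)²] = 878.7 N/mm.
Capacity per unit length: φr_n = 0.75 × 0.6 × 430 × (0.707 × 12) = 1642 N/mm.
878.7 ≤ 1642 → adequate.

f_max ≈ 879 N/mm; adequate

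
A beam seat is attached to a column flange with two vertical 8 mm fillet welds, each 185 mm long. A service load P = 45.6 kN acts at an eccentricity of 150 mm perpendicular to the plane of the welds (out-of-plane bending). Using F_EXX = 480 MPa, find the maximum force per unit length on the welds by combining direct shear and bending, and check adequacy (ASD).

L_w = 2 × 185 = 370 mm; section modulus (unit throat) S = 2 × L²/6 = 11410 mm².
Direct shear f_v = P/L_w = 45.6×10³/370 = 123.2 N/mm.
Moment M = P × e = 45.6×10³ × 150 = 6840000 N·mm; bending f_b = M/S = 599.6 N/mm.
f_max = √(f_v² + f_b²) = √(123.2² + 599.6²) = 612.1 N/mm.
r_n/Ω = (1/2.0) × 0.6 × 480 × (0.707 × 8) = 814.5 N/mm → adequate.

f_max ≈ 612 N/mm; adequate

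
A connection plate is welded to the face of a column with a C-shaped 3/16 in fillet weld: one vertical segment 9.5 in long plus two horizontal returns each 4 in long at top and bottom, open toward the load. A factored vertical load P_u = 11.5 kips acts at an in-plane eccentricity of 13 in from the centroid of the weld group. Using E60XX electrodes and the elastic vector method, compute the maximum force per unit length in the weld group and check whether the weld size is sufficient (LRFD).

E60XX → F_EXX = 60 ksi.
Total weld length L_w = 17.5 in. Treat welds as unit-width lines.
Centroid: x̄ = 2×4×2 / 17.5 = 0.9143 in from the vertical weld.
Polar moment about centroid: J = I_x + I_y = [9.5³/12 + 2×4×4.75²] + [9.5×0.9143² + 2(4³/12 + 4×1.086²)] = 280 in³.
Direct shear f_v = P/L_w = 11.5 / 17.5 = 0.6571 kip/in (vertical).
Torsion M = P·e = 11.5 × 13 = 149.5 kip·in.
Critical point at (x, y) = (3.086, 4.75) from centroid. f_tx = M·y/J = 2.536 kip/in; f_ty = M·x/J = 1.648 kip/in.
Resultant f_max = √[f_tx² + (f_v + f_ty)²] = √[2.536² + (0.6571 + 1.648)²] = 3.427 kip/in.
Capacity per unit length: φr_n = 0.75 × 0.6 × 60 × (0.707 × 0.1875) = 3.579 kip/in.
3.427 ≤ 3.579 → adequate.

f_max ≈ 3.43 kip/in; adequate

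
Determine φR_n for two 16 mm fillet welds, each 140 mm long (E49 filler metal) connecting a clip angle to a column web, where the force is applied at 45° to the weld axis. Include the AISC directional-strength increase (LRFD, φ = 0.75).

E49XX → F_EXX = 490 MPa.
t_e = 0.707 × 16 = 11.31 mm; A_we = 11.31 × 280 = 3167 mm².
Directional factor: 1.0 + 0.5 sin^1.5(45°) = 1.297.
F_nw = 0.6 × 490 × 1.297 = 381.4 MPa.
φR_n = 0.75 × 381.4 × 3167 × 10⁻³ = 906 kN.

φR_n ≈ 906 kN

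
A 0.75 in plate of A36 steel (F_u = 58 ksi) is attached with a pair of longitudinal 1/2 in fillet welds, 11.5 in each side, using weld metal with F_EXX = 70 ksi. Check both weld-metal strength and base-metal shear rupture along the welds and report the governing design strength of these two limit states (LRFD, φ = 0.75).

φR_n ≈ 256 kips (weld metal governs)

t_e = 0.707 × 0.5 = 0.3535 in; L = 23 in.
Weld metal: φR_n = 0.75 × 0.6 × 70 × 0.3535 × 23 = 256.1 kips.
Base metal (shear rupture): φR_n = 0.75 × 0.6 × 58 × 0.75 × 23 = 450.2 kips.
Governing: weld metal.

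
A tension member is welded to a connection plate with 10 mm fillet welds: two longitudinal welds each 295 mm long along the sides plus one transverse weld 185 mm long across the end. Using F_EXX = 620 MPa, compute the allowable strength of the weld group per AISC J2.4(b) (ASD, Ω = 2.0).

t_e = 0.707 × 10 = 7.07 mm.
R_nwl = 0.6 × 620 × 7.07 × 590 × 10⁻³ = 1552 kN (longitudinal, 2 welds).
R_nwt = 0.6 × 620 × 7.07 × 185 × 10⁻³ = 486.6 kN (transverse, base value).
(i) R_nwl + R_nwt = 2038 kN; (ii) 0.85 R_nwl + 1.5 R_nwt = 2049 kN.
R_n = max = 2049 kN [governs: (ii)]; R_n/Ω = 1024 kN.

R_n/Ω ≈ 1020 kN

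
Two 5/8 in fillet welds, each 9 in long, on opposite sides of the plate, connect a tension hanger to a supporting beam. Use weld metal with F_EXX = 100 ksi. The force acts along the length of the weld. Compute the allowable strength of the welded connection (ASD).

Effective throat t_e = 0.707 × 0.625 = 0.4419 in.
Total length L = 18 in; A_we = 0.4419 × 18 = 7.954 in².
F_nw = 0.6 F_EXX = 0.6 × 100 = 60 ksi.
R_n = 60 × 7.954 = 477.2 kip; R_n/Ω = 477.2/2.0 = 238.6 kip.

R_n/Ω ≈ 239 kip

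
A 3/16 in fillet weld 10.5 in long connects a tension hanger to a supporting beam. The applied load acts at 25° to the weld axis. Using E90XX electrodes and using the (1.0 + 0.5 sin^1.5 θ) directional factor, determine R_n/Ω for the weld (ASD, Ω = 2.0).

E90XX → F_EXX = 90 ksi.
t_e = 0.707 × 0.1875 = 0.1326 in; A_we = 0.1326 × 10.5 = 1.392 in².
Directional factor: 1.0 + 0.5 sin^1.5(25°) = 1.137.
F_nw = 0.6 × 90 × 1.137 = 61.42 ksi.
R_n/Ω = (61.42 × 1.392) / 2.0 = 42.74 kips.

R_n/Ω ≈ 42.7 kips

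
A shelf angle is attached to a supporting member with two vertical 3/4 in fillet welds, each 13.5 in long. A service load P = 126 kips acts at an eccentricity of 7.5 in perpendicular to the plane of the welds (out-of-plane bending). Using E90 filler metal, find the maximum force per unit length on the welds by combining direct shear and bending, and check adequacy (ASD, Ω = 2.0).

f_max ≈ 16.2 kip/in; NOT adequate

E90XX → F_EXX = 90 ksi.
L_w = 2 × 13.5 = 27 in; section modulus (unit throat) S = 2 × L²/6 = 60.75 in².
Direct shear f_v = P/L_w = 126/27 = 4.667 kip/in.
Moment M = P × e = 126 × 7.5 = 945 kip·in; bending f_b = M/S = 15.56 kip/in.
f_max = √(f_v² + f_b²) = √(4.667² + 15.56²) = 16.24 kip/in.
r_n/Ω = (1/2.0) × 0.6 × 90 × (0.707 × 0.75) = 14.32 kip/in → NOT adequate.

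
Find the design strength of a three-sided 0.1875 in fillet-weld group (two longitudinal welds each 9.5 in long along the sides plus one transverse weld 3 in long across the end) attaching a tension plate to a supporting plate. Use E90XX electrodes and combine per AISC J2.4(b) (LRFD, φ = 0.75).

E90XX → F_EXX = 90 ksi.
t_e = 0.707 × 0.1875 = 0.1326 in.
R_nwl = 0.6 × 90 × 0.1326 × 19 = 136 kips (longitudinal, 2 welds).
R_nwt = 0.6 × 90 × 0.1326 × 3 = 21.48 kips (transverse, base value).
(i) R_nwl + R_nwt = 157.5 kips; (ii) 0.85 R_nwl + 1.5 R_nwt = 147.8 kips.
R_n = max = 157.5 kips [governs: (i)]; φR_n = 118.1 kips.

φR_n ≈ 118 kips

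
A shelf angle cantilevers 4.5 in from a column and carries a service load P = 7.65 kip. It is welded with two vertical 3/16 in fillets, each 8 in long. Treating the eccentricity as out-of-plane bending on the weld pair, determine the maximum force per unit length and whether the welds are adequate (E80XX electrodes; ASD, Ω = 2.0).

f_max ≈ 1.68 kip/in; adequate

E80XX → F_EXX = 80 ksi.
L_w = 2 × 8 = 16 in; section modulus (unit throat) S = 2 × L²/6 = 21.33 in².
Direct shear f_v = P/L_w = 7.65/16 = 0.4781 kip/in.
Moment M = P × e = 7.65 × 4.5 = 34.425 kip·in; bending f_b = M/S = 1.614 kip/in.
f_max = √(f_v² + f_b²) = √(0.4781² + 1.614²) = 1.683 kip/in.
r_n/Ω = (1/2.0) × 0.6 × 80 × (0.707 × 0.1875) = 3.181 kip/in → adequate.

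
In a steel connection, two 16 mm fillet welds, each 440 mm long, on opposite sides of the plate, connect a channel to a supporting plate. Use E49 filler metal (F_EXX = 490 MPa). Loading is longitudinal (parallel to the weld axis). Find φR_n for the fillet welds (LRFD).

φR_n ≈ 2190 kN

Effective throat t_e = 0.707 × 16 = 11.31 mm.
Total length L = 880 mm; A_we = 11.31 × 880 = 9955 mm².
F_nw = 0.6 F_EXX = 0.6 × 490 = 294 MPa.
φR_n = 0.75 × 294 × 9955 × 10⁻³ = 2195 kN.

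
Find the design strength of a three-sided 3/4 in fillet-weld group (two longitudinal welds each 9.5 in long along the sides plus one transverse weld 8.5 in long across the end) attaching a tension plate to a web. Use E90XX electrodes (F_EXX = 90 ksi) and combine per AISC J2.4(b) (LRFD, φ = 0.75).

φR_n ≈ 621 kip

t_e = 0.707 × 0.75 = 0.5302 in.
R_nwl = 0.6 × 90 × 0.5302 × 19 = 544 kip (longitudinal, 2 welds).
R_nwt = 0.6 × 90 × 0.5302 × 8.5 = 243.4 kip (transverse, base value).
(i) R_nwl + R_nwt = 787.4 kip; (ii) 0.85 R_nwl + 1.5 R_nwt = 827.5 kip.
R_n = max = 827.5 kip [governs: (ii)]; φR_n = 620.6 kip.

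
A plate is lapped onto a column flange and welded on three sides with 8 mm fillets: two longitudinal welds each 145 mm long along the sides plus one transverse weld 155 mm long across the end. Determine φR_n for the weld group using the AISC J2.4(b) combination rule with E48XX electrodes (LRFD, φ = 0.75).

E48XX → F_EXX = 480 MPa.
t_e = 0.707 × 8 = 5.656 mm.
R_nwl = 0.6 × 480 × 5.656 × 290 × 10⁻³ = 472.4 kN (longitudinal, 2 welds).
R_nwt = 0.6 × 480 × 5.656 × 155 × 10⁻³ = 252.5 kN (transverse, base value).
(i) R_nwl + R_nwt = 724.9 kN; (ii) 0.85 R_nwl + 1.5 R_nwt = 780.3 kN.
R_n = max = 780.3 kN [governs: (ii)]; φR_n = 585.2 kN.

φR_n ≈ 585 kN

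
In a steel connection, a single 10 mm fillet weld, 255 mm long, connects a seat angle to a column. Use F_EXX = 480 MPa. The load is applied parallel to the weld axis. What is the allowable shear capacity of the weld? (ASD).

Effective throat t_e = 0.707 × 10 = 7.07 mm.
Total length L = 255 mm; A_we = 7.07 × 255 = 1803 mm².
F_nw = 0.6 F_EXX = 0.6 × 480 = 288 MPa.
R_n = 288 × 1803 × 10⁻³ = 519.2 kN; R_n/Ω = 519.2/2.0 = 259.6 kN.

R_n/Ω ≈ 260 kN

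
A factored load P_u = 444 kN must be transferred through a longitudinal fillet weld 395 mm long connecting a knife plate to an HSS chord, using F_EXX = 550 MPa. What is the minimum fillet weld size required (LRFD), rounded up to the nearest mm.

Total weld length L = 395 mm.
Required throat t_e = P_u / (φ × 0.6 F_EXX × L) = 444 / (0.75 × 0.6 × 550 × 395 × 10⁻³) = 4.542 mm.
Required leg w = t_e / 0.707 = 6.424 mm → use 7 mm.

w = 7 mm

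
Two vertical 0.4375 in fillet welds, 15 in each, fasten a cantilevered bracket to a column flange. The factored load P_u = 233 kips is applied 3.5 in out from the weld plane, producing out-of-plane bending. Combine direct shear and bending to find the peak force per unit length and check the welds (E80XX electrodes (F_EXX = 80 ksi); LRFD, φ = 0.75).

f_max ≈ 13.4 kip/in; NOT adequate

L_w = 2 × 15 = 30 in; section modulus (unit throat) S = 2 × L²/6 = 75 in².
Direct shear f_v = P/L_w = 233/30 = 7.767 kip/in.
Moment M = P × e = 233 × 3.5 = 815.5 kip·in; bending f_b = M/S = 10.87 kip/in.
f_max = √(f_v² + f_b²) = √(7.767² + 10.87²) = 13.36 kip/in.
φr_n = 0.75 × 0.6 × 80 × (0.707 × 0.4375) = 11.14 kip/in → NOT adequate.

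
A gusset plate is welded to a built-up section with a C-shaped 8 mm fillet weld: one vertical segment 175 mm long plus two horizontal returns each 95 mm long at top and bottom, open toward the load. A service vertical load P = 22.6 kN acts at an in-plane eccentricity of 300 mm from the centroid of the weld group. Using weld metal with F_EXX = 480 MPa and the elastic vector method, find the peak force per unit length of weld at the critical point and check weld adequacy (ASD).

f_max ≈ 380 N/mm; adequate

Total weld length L_w = 365 mm. Treat welds as unit-width lines.
Centroid: x̄ = 2×95×47.5 / 365 = 24.73 mm from the vertical weld.
Polar moment about centroid: J = I_x + I_y = [175³/12 + 2×95×87.5²] + [175×24.73² + 2(95³/12 + 95×22.77²)] = 2250000 mm³.
Direct shear f_v = P/L_w = 22.6×10³ / 365 = 61.92 N/mm (vertical).
Torsion M = P·e = 22.6×10³ × 300 = 6780000 N·mm.
Critical point at (x, y) = (70.27, 87.5) from centroid. f_tx = M·y/J = 263.7 N/mm; f_ty = M·x/J = 211.8 N/mm.
Resultant f_max = √[f_tx² + (f_v + f_ty)²] = √[263.7² + (61.92 + 211.8)²] = 380.1 N/mm.
Capacity per unit length: r_n/Ω = (1/2.0) × 0.6 × 480 × (0.707 × 8) = 814.5 N/mm.
380.1 ≤ 814.5 → adequate.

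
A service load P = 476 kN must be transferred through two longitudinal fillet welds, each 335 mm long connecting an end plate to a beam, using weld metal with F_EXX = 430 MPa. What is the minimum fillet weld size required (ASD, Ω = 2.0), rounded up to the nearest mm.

w = 8 mm

Total weld length L = 670 mm.
Required throat t_e = P × Ω / (0.6 F_EXX × L) = 476 × 2.0 / (0.6 × 430 × 670 × 10⁻³) = 5.507 mm.
Required leg w = t_e / 0.707 = 7.79 mm → use 8 mm.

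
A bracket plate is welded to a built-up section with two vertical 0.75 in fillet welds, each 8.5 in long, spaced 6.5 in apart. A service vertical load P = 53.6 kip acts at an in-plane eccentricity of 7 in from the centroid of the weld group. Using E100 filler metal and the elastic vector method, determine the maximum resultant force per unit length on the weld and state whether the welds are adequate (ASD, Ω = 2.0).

E100XX → F_EXX = 100 ksi.
Total weld length L_w = 17 in. Treat welds as unit-width lines.
Polar moment about centroid: J = 2[d³/12 + d(b/2)²] = 2[8.5³/12 + 8.5×3.25²] = 281.9 in³.
Direct shear f_v = P/L_w = 53.6 / 17 = 3.153 kip/in (vertical).
Torsion M = P·e = 53.6 × 7 = 375.2 kip·in.
Critical point at (x, y) = (3.25, 4.25) from centroid. f_tx = M·y/J = 5.656 kip/in; f_ty = M·x/J = 4.325 kip/in.
Resultant f_max = √[f_tx² + (f_v + f_ty)²] = √[5.656² + (3.153 + 4.325)²] = 9.377 kip/in.
Capacity per unit length: r_n/Ω = (1/2.0) × 0.6 × 100 × (0.707 × 0.75) = 15.91 kip/in.
9.377 ≤ 15.91 → adequate.

f_max ≈ 9.38 kip/in; adequate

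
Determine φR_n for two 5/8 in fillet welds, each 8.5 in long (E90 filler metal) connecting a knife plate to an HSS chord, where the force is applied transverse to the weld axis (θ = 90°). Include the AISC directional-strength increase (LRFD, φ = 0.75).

E90XX → F_EXX = 90 ksi.
t_e = 0.707 × 0.625 = 0.4419 in; A_we = 0.4419 × 17 = 7.512 in².
Directional factor: 1.0 + 0.5 sin^1.5(90°) = 1.5.
F_nw = 0.6 × 90 × 1.5 = 81 ksi.
φR_n = 0.75 × 81 × 7.512 = 456.3 kips.

φR_n ≈ 456 kips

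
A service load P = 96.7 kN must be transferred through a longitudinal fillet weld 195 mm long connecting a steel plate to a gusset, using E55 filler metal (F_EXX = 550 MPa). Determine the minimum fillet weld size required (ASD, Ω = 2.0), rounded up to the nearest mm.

Total weld length L = 195 mm.
Required throat t_e = P × Ω / (0.6 F_EXX × L) = 96.7 × 2.0 / (0.6 × 550 × 195 × 10⁻³) = 3.005 mm.
Required leg w = t_e / 0.707 = 4.251 mm → use 5 mm.

w = 5 mm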